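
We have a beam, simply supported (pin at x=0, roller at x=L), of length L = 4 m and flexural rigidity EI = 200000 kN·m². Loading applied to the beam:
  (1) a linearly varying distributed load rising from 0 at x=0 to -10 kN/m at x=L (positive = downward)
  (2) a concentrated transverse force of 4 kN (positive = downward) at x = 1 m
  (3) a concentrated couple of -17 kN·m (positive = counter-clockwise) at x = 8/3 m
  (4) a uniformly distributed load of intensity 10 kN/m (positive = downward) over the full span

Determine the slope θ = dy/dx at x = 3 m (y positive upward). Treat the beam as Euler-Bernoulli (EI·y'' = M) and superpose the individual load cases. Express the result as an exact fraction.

Load 1 — triangular load w₀=-10 kN/m (0→w₀ over full span):
  θ_1 = -w₀(7L⁴-30L²x²+15x⁴)/(360LEI) = -(-10)·(7·4⁴-30·4²·3²+15·3⁴)/(360·4·200000) = -1313/28800000 rad
Load 2 — point force P=4 kN at a=1 m (b=L-a=3):
  θ_2 = -Pa(2L²-6Lx+3x²+a²)/(6LEI)  [x>a] = -4·1·(2·4²-6·4·3+3·3²+1²)/(6·4·200000) = 1/100000 rad
Load 3 — applied couple M₀=-17 kN·m at a=8/3 m (b=L-a=4/3):
  θ_3 = (M₀x²/(2L)-M₀(x-a)+C₁)/EI  [x>a] with C₁=M₀(3b²-L²)/(6L)=68/9 = ((-17)·3²/(2·4)-(-17)·(3-(8/3))+(68/9))/200000 = -17/576000 rad
Load 4 — uniform load w=10 kN/m over full span:
  θ_4 = -w(L³-6Lx²+4x³)/(24EI) = -10·(4³-6·4·3²+4·3³)/(24·200000) = 11/120000 rad
Superposition: θ = Σ θ_i = 17/640000 rad ≈ 0.000027 rad

θ(3) = 17/640000 rad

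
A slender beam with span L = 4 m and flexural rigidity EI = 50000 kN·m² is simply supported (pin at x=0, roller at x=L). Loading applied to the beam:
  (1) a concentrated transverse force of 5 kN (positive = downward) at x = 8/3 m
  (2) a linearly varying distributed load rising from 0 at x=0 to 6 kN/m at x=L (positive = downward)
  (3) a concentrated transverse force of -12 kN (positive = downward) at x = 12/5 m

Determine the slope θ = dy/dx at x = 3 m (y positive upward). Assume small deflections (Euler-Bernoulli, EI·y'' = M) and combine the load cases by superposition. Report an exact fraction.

Load 1 — point force P=5 kN at a=8/3 m (b=L-a=4/3):
  θ_1 = -Pa(2L²-6Lx+3x²+a²)/(6LEI)  [x>a] = -5·(8/3)·(2·4²-6·4·3+3·3²+(8/3)²)/(6·4·50000) = 53/810000 rad
Load 2 — triangular load w₀=6 kN/m (0→w₀ over full span):
  θ_2 = -w₀(7L⁴-30L²x²+15x⁴)/(360LEI) = -6·(7·4⁴-30·4²·3²+15·3⁴)/(360·4·50000) = 1313/12000000 rad
Load 3 — point force P=-12 kN at a=12/5 m (b=L-a=8/5):
  θ_3 = -Pa(2L²-6Lx+3x²+a²)/(6LEI)  [x>a] = -(-12)·(12/5)·(2·4²-6·4·3+3·3²+(12/5)²)/(6·4·50000) = -543/3125000 rad
Superposition: θ = Σ θ_i = 8819/8100000000 rad ≈ 0.000001 rad

θ(3) = 8819/8100000000 rad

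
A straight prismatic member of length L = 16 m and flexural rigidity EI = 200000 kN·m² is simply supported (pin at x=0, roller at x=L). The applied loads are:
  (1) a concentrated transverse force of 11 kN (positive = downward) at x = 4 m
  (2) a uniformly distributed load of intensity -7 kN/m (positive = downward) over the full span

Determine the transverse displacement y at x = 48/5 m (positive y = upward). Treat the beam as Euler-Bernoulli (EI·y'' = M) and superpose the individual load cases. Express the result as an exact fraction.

Load 1 — point force P=11 kN at a=4 m (b=L-a=12):
  y_1 = -Pa(L-x)(2Lx-a²-x²)/(6LEI)  [x>a] = -11·4·(16-(48/5))·(2·16·(48/5)-4²-(48/5)²)/(6·16·200000) = -3421/1171875 m
Load 2 — uniform load w=-7 kN/m over full span:
  y_2 = -wx(L³-2Lx²+x³)/(24EI) = -(-7)·(48/5)·(16³-2·16·(48/5)²+(48/5)³)/(24·200000) = 55552/1953125 m
Superposition: y = Σ y_i = 149551/5859375 m ≈ 0.025523 m

y(48/5) = 149551/5859375 m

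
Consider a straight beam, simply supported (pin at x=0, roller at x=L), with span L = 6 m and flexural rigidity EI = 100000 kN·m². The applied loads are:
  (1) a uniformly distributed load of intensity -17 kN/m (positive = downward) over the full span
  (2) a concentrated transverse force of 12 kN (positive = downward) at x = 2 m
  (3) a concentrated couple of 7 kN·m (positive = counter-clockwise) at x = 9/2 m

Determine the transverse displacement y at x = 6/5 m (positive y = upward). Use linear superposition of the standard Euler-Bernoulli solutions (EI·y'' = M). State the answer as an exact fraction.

y(6/5) = 670979/500000000 m

Load 1 — uniform load w=-17 kN/m over full span:
  y_1 = -wx(L³-2Lx²+x³)/(24EI) = -(-17)·(6/5)·(6³-2·6·(6/5)²+(6/5)³)/(24·100000) = 13311/7812500 m
Load 2 — point force P=12 kN at a=2 m (b=L-a=4):
  y_2 = -Pbx(L²-b²-x²)/(6LEI)  [x≤a] = -12·4·(6/5)·(6²-4²-(6/5)²)/(6·6·100000) = -116/390625 m
Load 3 — applied couple M₀=7 kN·m at a=9/2 m (b=L-a=3/2):
  y_3 = (M₀x³/(6L)+C₁x)/EI  [x≤a] with C₁=M₀(3b²-L²)/(6L)=-91/16 = (7·(6/5)³/(6·6)+(-91/16)·(6/5))/100000 = -6489/100000000 m
Superposition: y = Σ y_i = 670979/500000000 m ≈ 0.001342 m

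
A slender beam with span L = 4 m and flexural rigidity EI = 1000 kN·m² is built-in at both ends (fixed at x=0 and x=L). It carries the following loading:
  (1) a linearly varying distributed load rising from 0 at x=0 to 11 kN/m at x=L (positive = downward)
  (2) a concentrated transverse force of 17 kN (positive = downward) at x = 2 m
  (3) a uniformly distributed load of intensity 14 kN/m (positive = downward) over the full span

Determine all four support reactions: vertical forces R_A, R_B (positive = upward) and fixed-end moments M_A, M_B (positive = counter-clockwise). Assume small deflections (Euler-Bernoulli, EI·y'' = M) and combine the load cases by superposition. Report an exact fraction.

Load 1 — triangular load w₀=11 kN/m (0→w₀ over full span):
  R_A = 3w₀L/20 = 3·11·4/20 = 33/5 kN
  M_A = w₀L²/30 = 11·4²/30 = 88/15 kN·m
  R_B = 7w₀L/20 = 7·11·4/20 = 77/5 kN
  M_B = -w₀L²/20 = -11·4²/20 = -44/5 kN·m
Load 2 — point force P=17 kN at a=2 m (b=L-a=2):
  R_A = Pb²(3a+b)/L³ = 17·2²·(3·2+2)/4³ = 17/2 kN
  M_A = Pab²/L² = 17·2·2²/4² = 17/2 kN·m
  R_B = Pa²(a+3b)/L³ = 17·2²·(2+3·2)/4³ = 17/2 kN
  M_B = -Pa²b/L² = -17·2²·2/4² = -17/2 kN·m
Load 3 — uniform load w=14 kN/m over full span:
  R_A = wL/2 = 14·4/2 = 28 kN
  M_A = wL²/12 = 14·4²/12 = 56/3 kN·m
  R_B = wL/2 = 14·4/2 = 28 kN
  M_B = -wL²/12 = -14·4²/12 = -56/3 kN·m
Superposition: R_A = 431/10 kN, M_A = 991/30 kN·m, R_B = 519/10 kN, M_B = -1079/30 kN·m

R_A = 431/10 kN, M_A = 991/30 kN·m, R_B = 519/10 kN, M_B = -1079/30 kN·m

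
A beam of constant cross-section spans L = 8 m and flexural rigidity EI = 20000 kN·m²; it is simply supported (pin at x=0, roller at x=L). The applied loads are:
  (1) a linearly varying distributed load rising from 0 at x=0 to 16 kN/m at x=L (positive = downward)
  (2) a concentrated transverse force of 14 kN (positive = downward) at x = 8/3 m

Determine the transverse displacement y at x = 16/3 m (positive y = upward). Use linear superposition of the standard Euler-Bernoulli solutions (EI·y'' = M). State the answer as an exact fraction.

Load 1 — triangular load w₀=16 kN/m (0→w₀ over full span):
  y_1 = -w₀x(7L⁴-10L²x²+3x⁴)/(360LEI) = -16·(16/3)·(7·8⁴-10·8²·(16/3)²+3·(16/3)⁴)/(360·8·20000) = -8704/455625 m
Load 2 — point force P=14 kN at a=8/3 m (b=L-a=16/3):
  y_2 = -Pa(L-x)(2Lx-a²-x²)/(6LEI)  [x>a] = -14·(8/3)·(8-(16/3))·(2·8·(16/3)-(8/3)²-(16/3)²)/(6·8·20000) = -784/151875 m
Superposition: y = Σ y_i = -11056/455625 m ≈ -0.024266 m

y(16/3) = -11056/455625 m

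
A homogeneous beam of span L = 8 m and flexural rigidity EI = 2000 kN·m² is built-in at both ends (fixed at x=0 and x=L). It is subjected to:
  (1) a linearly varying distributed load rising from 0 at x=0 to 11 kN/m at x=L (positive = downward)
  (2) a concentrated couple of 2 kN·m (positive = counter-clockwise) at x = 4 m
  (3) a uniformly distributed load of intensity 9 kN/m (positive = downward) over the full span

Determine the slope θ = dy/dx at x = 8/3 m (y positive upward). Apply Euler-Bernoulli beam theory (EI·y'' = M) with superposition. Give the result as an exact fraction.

θ(8/3) = -3568/151875 rad

Load 1 — triangular load w₀=11 kN/m (0→w₀ over full span):
  θ_1 = -w₀(2x(L-x)(L-2x)(x+2L)+x²(L-x)²)/(120LEI) = -11·(2·(8/3)·(8-(8/3))·(8-2·(8/3))·((8/3)+2·8)+(8/3)²·(8-(8/3))²)/(120·8·2000) = -1408/151875 rad
Load 2 — applied couple M₀=2 kN·m at a=4 m (b=L-a=4):
  θ_2 = (R_Ax²/2 - M_Ax)/EI  [x≤a] with R_A=3/8, M_A=1/2 = ((3/8)·(8/3)²/2 - (1/2)·(8/3))/2000 = 0 rad
Load 3 — uniform load w=9 kN/m over full span:
  θ_3 = -wx(L-x)(L-2x)/(12EI) = -9·(8/3)·(8-(8/3))·(8-2·(8/3))/(12·2000) = -16/1125 rad
Superposition: θ = Σ θ_i = -3568/151875 rad ≈ -0.023493 rad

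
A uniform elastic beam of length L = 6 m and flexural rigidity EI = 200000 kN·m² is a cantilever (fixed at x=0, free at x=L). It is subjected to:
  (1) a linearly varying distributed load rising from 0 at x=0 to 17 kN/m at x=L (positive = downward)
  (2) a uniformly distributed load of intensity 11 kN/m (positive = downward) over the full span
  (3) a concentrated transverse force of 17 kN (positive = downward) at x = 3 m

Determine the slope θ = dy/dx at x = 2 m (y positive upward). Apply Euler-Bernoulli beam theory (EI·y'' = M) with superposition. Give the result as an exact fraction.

θ(2) = -5891/1800000 rad

Load 1 — triangular load w₀=17 kN/m (0→w₀ over full span):
  θ_1 = (w₀Lx²/4-w₀L²x/3-w₀x⁴/(24L))/EI = (17·6·2²/4-17·6²·2/3-17·2⁴/(24·6))/200000 = -2771/1800000 rad
Load 2 — uniform load w=11 kN/m over full span:
  θ_2 = -wx(x²-3Lx+3L²)/(6EI) = -11·2·(2²-3·6·2+3·6²)/(6·200000) = -209/150000 rad
Load 3 — point force P=17 kN at a=3 m (b=L-a=3):
  θ_3 = -Px(2a-x)/(2EI)  [x≤a] = -17·2·(2·3-2)/(2·200000) = -17/50000 rad
Superposition: θ = Σ θ_i = -5891/1800000 rad ≈ -0.003273 rad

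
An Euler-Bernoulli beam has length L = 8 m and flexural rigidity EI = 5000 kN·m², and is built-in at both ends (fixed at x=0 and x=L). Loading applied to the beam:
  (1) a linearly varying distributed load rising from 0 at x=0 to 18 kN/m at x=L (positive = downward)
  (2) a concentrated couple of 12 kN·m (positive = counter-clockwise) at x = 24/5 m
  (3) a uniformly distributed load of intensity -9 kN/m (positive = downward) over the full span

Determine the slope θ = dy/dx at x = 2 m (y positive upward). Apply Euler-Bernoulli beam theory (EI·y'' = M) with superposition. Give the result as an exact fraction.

Load 1 — triangular load w₀=18 kN/m (0→w₀ over full span):
  θ_1 = -w₀(2x(L-x)(L-2x)(x+2L)+x²(L-x)²)/(120LEI) = -18·(2·2·(8-2)·(8-2·2)·(2+2·8)+2²·(8-2)²)/(120·8·5000) = -351/50000 rad
Load 2 — applied couple M₀=12 kN·m at a=24/5 m (b=L-a=16/5):
  θ_2 = (R_Ax²/2 - M_Ax)/EI  [x≤a] with R_A=54/25, M_A=96/25 = ((54/25)·2²/2 - (96/25)·2)/5000 = -21/31250 rad
Load 3 — uniform load w=-9 kN/m over full span:
  θ_3 = -wx(L-x)(L-2x)/(12EI) = -(-9)·2·(8-2)·(8-2·2)/(12·5000) = 9/1250 rad
Superposition: θ = Σ θ_i = -123/250000 rad ≈ -0.000492 rad

θ(2) = -123/250000 rad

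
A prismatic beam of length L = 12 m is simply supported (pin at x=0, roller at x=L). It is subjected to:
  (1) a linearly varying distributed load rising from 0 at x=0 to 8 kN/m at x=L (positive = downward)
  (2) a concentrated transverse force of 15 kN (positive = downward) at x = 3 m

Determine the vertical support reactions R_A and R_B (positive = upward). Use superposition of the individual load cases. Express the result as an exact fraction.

Load 1 — triangular load w₀=8 kN/m (0→w₀ over full span):
  R_A = w₀L/6 = 8·12/6 = 16 kN
  R_B = w₀L/3 = 8·12/3 = 32 kN
Load 2 — point force P=15 kN at a=3 m (b=L-a=9):
  R_A = Pb/L = 15·9/12 = 45/4 kN
  R_B = Pa/L = 15·3/12 = 15/4 kN
Superposition: R_A = 109/4 kN, R_B = 143/4 kN

R_A = 109/4 kN, R_B = 143/4 kN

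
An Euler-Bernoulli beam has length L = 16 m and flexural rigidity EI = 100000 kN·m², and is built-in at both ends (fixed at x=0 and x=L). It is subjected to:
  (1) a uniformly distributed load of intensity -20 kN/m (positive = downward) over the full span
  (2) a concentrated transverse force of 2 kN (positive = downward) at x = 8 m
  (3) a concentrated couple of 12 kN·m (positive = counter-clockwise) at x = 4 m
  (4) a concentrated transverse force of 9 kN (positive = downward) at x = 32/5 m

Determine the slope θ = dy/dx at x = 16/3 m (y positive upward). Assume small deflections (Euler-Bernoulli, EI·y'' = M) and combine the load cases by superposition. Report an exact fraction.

θ(16/3) = 606133/126562500 rad

Load 1 — uniform load w=-20 kN/m over full span:
  θ_1 = -wx(L-x)(L-2x)/(12EI) = -(-20)·(16/3)·(16-(16/3))·(16-2·(16/3))/(12·100000) = 256/50625 rad
Load 2 — point force P=2 kN at a=8 m (b=L-a=8):
  θ_2 = -Pb²x(2aL-(3a+b)x)/(2L³EI)  [x≤a] = -2·8²·(16/3)·(2·8·16-(3·8+8)·(16/3))/(2·16³·100000) = -2/28125 rad
Load 3 — applied couple M₀=12 kN·m at a=4 m (b=L-a=12):
  θ_3 = (R_Ax²/2 - M_Ax - M₀(x-a))/EI  [x>a] with R_A=27/32, M_A=-9/4 = ((27/32)·(16/3)²/2 - (-9/4)·(16/3) - 12·((16/3)-4))/100000 = 1/12500 rad
Load 4 — point force P=9 kN at a=32/5 m (b=L-a=48/5):
  θ_4 = -Pb²x(2aL-(3a+b)x)/(2L³EI)  [x≤a] = -9·(48/5)²·(16/3)·(2·(32/5)·16-(3·(32/5)+(48/5))·(16/3))/(2·16³·100000) = -108/390625 rad
Superposition: θ = Σ θ_i = 606133/126562500 rad ≈ 0.004789 rad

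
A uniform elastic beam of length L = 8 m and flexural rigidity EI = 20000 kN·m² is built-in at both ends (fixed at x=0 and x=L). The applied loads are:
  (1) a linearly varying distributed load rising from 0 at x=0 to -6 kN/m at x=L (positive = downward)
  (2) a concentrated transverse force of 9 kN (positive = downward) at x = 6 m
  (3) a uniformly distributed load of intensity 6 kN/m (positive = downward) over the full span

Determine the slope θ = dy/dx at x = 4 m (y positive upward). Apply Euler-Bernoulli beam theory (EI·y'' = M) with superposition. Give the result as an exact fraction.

Load 1 — triangular load w₀=-6 kN/m (0→w₀ over full span):
  θ_1 = -w₀(2x(L-x)(L-2x)(x+2L)+x²(L-x)²)/(120LEI) = -(-6)·(2·4·(8-4)·(8-2·4)·(4+2·8)+4²·(8-4)²)/(120·8·20000) = 1/12500 rad
Load 2 — point force P=9 kN at a=6 m (b=L-a=2):
  θ_2 = -Pb²x(2aL-(3a+b)x)/(2L³EI)  [x≤a] = -9·2²·4·(2·6·8-(3·6+2)·4)/(2·8³·20000) = -9/80000 rad
Load 3 — uniform load w=6 kN/m over full span:
  θ_3 = -wx(L-x)(L-2x)/(12EI) = -6·4·(8-4)·(8-2·4)/(12·20000) = 0 rad
Superposition: θ = Σ θ_i = -13/400000 rad ≈ -0.000032 rad

θ(4) = -13/400000 rad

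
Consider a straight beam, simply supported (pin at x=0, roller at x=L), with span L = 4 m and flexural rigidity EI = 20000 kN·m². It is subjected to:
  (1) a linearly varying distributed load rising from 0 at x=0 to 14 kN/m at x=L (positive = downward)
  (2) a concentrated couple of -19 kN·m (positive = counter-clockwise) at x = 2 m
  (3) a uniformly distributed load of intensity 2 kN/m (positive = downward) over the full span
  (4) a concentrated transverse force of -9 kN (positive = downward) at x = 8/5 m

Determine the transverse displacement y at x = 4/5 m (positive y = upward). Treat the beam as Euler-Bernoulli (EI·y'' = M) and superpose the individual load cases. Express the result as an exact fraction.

y(4/5) = -189149/468750000 m

Load 1 — triangular load w₀=14 kN/m (0→w₀ over full span):
  y_1 = -w₀x(7L⁴-10L²x²+3x⁴)/(360LEI) = -14·(4/5)·(7·4⁴-10·4²·(4/5)²+3·(4/5)⁴)/(360·4·20000) = -19264/29296875 m
Load 2 — applied couple M₀=-19 kN·m at a=2 m (b=L-a=2):
  y_2 = (M₀x³/(6L)+C₁x)/EI  [x≤a] with C₁=M₀(3b²-L²)/(6L)=19/6 = ((-19)·(4/5)³/(6·4)+(19/6)·(4/5))/20000 = 133/1250000 m
Load 3 — uniform load w=2 kN/m over full span:
  y_3 = -wx(L³-2Lx²+x³)/(24EI) = -2·(4/5)·(4³-2·4·(4/5)²+(4/5)³)/(24·20000) = -232/1171875 m
Load 4 — point force P=-9 kN at a=8/5 m (b=L-a=12/5):
  y_4 = -Pbx(L²-b²-x²)/(6LEI)  [x≤a] = -(-9)·(12/5)·(4/5)·(4²-(12/5)²-(4/5)²)/(6·4·20000) = 27/78125 m
Superposition: y = Σ y_i = -189149/468750000 m ≈ -0.000404 m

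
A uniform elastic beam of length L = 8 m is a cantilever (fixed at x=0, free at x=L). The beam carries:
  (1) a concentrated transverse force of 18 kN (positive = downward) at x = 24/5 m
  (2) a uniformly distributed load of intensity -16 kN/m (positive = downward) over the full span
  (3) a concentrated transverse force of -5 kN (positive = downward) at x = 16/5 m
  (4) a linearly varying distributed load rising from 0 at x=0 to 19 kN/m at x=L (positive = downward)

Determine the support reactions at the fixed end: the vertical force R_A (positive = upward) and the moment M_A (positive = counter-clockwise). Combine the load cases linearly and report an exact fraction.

R_A = -39 kN, M_A = -544/15 kN·m

Load 1 — point force P=18 kN at a=24/5 m (b=L-a=16/5):
  R_A = P = 18 kN
  M_A = Pa = 18·(24/5) = 432/5 kN·m
Load 2 — uniform load w=-16 kN/m over full span:
  R_A = wL = (-16)·8 = -128 kN
  M_A = wL²/2 = (-16)·8²/2 = -512 kN·m
Load 3 — point force P=-5 kN at a=16/5 m (b=L-a=24/5):
  R_A = P = (-5) = -5 kN
  M_A = Pa = (-5)·(16/5) = -16 kN·m
Load 4 — triangular load w₀=19 kN/m (0→w₀ over full span):
  R_A = w₀L/2 = 19·8/2 = 76 kN
  M_A = w₀L²/3 = 19·8²/3 = 1216/3 kN·m
Superposition: R_A = -39 kN, M_A = -544/15 kN·m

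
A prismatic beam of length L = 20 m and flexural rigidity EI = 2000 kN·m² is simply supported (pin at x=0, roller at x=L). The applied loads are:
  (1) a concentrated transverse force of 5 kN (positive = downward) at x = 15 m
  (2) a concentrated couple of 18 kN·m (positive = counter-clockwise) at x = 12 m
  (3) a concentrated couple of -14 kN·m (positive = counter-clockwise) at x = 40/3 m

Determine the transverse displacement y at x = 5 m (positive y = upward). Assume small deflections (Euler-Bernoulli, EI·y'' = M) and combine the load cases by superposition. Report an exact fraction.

y(5) = -12991/72000 m

Load 1 — point force P=5 kN at a=15 m (b=L-a=5):
  y_1 = -Pbx(L²-b²-x²)/(6LEI)  [x≤a] = -5·5·5·(20²-5²-5²)/(6·20·2000) = -35/192 m
Load 2 — applied couple M₀=18 kN·m at a=12 m (b=L-a=8):
  y_2 = (M₀x³/(6L)+C₁x)/EI  [x≤a] with C₁=M₀(3b²-L²)/(6L)=-156/5 = (18·5³/(6·20)+(-156/5)·5)/2000 = -549/8000 m
Load 3 — applied couple M₀=-14 kN·m at a=40/3 m (b=L-a=20/3):
  y_3 = (M₀x³/(6L)+C₁x)/EI  [x≤a] with C₁=M₀(3b²-L²)/(6L)=280/9 = ((-14)·5³/(6·20)+(280/9)·5)/2000 = 203/2880 m
Superposition: y = Σ y_i = -12991/72000 m ≈ -0.180431 m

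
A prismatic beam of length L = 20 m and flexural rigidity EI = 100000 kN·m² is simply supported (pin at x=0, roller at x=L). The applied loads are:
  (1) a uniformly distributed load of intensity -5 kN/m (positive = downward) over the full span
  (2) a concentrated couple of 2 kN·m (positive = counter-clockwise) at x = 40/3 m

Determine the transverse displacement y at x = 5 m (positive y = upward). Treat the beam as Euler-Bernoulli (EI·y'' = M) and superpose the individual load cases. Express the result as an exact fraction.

y(5) = 21317/288000 m

Load 1 — uniform load w=-5 kN/m over full span:
  y_1 = -wx(L³-2Lx²+x³)/(24EI) = -(-5)·5·(20³-2·20·5²+5³)/(24·100000) = 19/256 m
Load 2 — applied couple M₀=2 kN·m at a=40/3 m (b=L-a=20/3):
  y_2 = (M₀x³/(6L)+C₁x)/EI  [x≤a] with C₁=M₀(3b²-L²)/(6L)=-40/9 = (2·5³/(6·20)+(-40/9)·5)/100000 = -29/144000 m
Superposition: y = Σ y_i = 21317/288000 m ≈ 0.074017 m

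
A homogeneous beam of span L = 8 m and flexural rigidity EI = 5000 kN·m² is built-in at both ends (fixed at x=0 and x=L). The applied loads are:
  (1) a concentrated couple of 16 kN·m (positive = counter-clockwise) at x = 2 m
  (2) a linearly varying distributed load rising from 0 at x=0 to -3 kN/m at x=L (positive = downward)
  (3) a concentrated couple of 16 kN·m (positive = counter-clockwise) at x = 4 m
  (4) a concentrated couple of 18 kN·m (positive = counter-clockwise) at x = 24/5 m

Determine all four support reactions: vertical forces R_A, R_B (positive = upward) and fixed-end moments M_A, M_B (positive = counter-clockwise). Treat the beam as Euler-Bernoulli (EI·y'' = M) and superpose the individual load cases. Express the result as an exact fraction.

R_A = 489/100 kN, M_A = 9/25 kN·m, R_B = -1689/100 kN, M_B = 519/25 kN·m

Load 1 — applied couple M₀=16 kN·m at a=2 m (b=L-a=6):
  R_A = 6M₀ab/L³ = 6·16·2·6/8³ = 9/4 kN
  M_A = M₀b(2a-b)/L² = 16·6·(2·2-6)/8² = -3 kN·m
  R_B = -6M₀ab/L³ = -6·16·2·6/8³ = -9/4 kN
  M_B = M₀a(2b-a)/L² = 16·2·(2·6-2)/8² = 5 kN·m
Load 2 — triangular load w₀=-3 kN/m (0→w₀ over full span):
  R_A = 3w₀L/20 = 3·(-3)·8/20 = -18/5 kN
  M_A = w₀L²/30 = (-3)·8²/30 = -32/5 kN·m
  R_B = 7w₀L/20 = 7·(-3)·8/20 = -42/5 kN
  M_B = -w₀L²/20 = -(-3)·8²/20 = 48/5 kN·m
Load 3 — applied couple M₀=16 kN·m at a=4 m (b=L-a=4):
  R_A = 6M₀ab/L³ = 6·16·4·4/8³ = 3 kN
  M_A = M₀b(2a-b)/L² = 16·4·(2·4-4)/8² = 4 kN·m
  R_B = -6M₀ab/L³ = -6·16·4·4/8³ = -3 kN
  M_B = M₀a(2b-a)/L² = 16·4·(2·4-4)/8² = 4 kN·m
Load 4 — applied couple M₀=18 kN·m at a=24/5 m (b=L-a=16/5):
  R_A = 6M₀ab/L³ = 6·18·(24/5)·(16/5)/8³ = 81/25 kN
  M_A = M₀b(2a-b)/L² = 18·(16/5)·(2·(24/5)-(16/5))/8² = 144/25 kN·m
  R_B = -6M₀ab/L³ = -6·18·(24/5)·(16/5)/8³ = -81/25 kN
  M_B = M₀a(2b-a)/L² = 18·(24/5)·(2·(16/5)-(24/5))/8² = 54/25 kN·m
Superposition: R_A = 489/100 kN, M_A = 9/25 kN·m, R_B = -1689/100 kN, M_B = 519/25 kN·m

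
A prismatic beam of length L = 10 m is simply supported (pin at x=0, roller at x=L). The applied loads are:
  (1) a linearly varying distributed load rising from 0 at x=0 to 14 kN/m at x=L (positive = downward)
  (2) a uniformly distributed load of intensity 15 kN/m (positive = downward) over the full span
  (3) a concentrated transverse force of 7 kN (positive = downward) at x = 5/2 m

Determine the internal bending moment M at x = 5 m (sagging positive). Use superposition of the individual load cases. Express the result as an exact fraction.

M(5) = 1135/4 kN·m

Load 1 — triangular load w₀=14 kN/m (0→w₀ over full span):
  M_1 = w₀Lx/6 - w₀x³/(6L) = 14·10·5/6 - 14·5³/(6·10) = 175/2 kN·m
Load 2 — uniform load w=15 kN/m over full span:
  M_2 = wx(L-x)/2 = 15·5·(10-5)/2 = 375/2 kN·m
Load 3 — point force P=7 kN at a=5/2 m (b=L-a=15/2):
  M_3 = Pa(L-x)/L  [x>a] = 7·(5/2)·(10-5)/10 = 35/4 kN·m
Superposition: M = Σ M_i = 1135/4 kN·m ≈ 283.750000 kN·m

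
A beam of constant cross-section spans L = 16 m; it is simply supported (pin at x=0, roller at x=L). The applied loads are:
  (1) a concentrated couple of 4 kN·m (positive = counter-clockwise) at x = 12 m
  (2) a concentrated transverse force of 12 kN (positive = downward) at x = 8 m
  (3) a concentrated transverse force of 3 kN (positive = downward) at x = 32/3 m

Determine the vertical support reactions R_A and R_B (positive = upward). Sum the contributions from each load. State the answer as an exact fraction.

Load 1 — applied couple M₀=4 kN·m at a=12 m (b=L-a=4):
  R_A = M₀/L = 4/16 = 1/4 kN
  R_B = -M₀/L = -4/16 = -1/4 kN
Load 2 — point force P=12 kN at a=8 m (b=L-a=8):
  R_A = Pb/L = 12·8/16 = 6 kN
  R_B = Pa/L = 12·8/16 = 6 kN
Load 3 — point force P=3 kN at a=32/3 m (b=L-a=16/3):
  R_A = Pb/L = 3·(16/3)/16 = 1 kN
  R_B = Pa/L = 3·(32/3)/16 = 2 kN
Superposition: R_A = 29/4 kN, R_B = 31/4 kN

R_A = 29/4 kN, R_B = 31/4 kN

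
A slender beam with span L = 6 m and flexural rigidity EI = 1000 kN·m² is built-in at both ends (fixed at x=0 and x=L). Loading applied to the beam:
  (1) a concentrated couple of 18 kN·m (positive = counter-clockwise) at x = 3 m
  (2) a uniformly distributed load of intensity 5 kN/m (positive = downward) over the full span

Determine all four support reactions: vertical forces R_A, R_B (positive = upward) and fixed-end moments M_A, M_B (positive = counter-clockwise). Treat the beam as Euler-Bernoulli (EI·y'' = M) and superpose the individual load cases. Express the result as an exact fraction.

R_A = 39/2 kN, M_A = 39/2 kN·m, R_B = 21/2 kN, M_B = -21/2 kN·m

Load 1 — applied couple M₀=18 kN·m at a=3 m (b=L-a=3):
  R_A = 6M₀ab/L³ = 6·18·3·3/6³ = 9/2 kN
  M_A = M₀b(2a-b)/L² = 18·3·(2·3-3)/6² = 9/2 kN·m
  R_B = -6M₀ab/L³ = -6·18·3·3/6³ = -9/2 kN
  M_B = M₀a(2b-a)/L² = 18·3·(2·3-3)/6² = 9/2 kN·m
Load 2 — uniform load w=5 kN/m over full span:
  R_A = wL/2 = 5·6/2 = 15 kN
  M_A = wL²/12 = 5·6²/12 = 15 kN·m
  R_B = wL/2 = 5·6/2 = 15 kN
  M_B = -wL²/12 = -5·6²/12 = -15 kN·m
Superposition: R_A = 39/2 kN, M_A = 39/2 kN·m, R_B = 21/2 kN, M_B = -21/2 kN·m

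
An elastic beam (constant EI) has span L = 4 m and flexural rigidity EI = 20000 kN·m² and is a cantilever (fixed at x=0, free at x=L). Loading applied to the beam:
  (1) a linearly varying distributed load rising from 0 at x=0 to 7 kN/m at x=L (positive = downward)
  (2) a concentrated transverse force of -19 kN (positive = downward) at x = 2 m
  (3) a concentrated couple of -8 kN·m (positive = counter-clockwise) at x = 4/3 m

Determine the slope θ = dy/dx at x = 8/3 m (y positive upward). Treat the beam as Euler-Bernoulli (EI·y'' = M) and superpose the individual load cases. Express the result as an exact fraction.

θ(8/3) = -127/97200 rad

Load 1 — triangular load w₀=7 kN/m (0→w₀ over full span):
  θ_1 = (w₀Lx²/4-w₀L²x/3-w₀x⁴/(24L))/EI = (7·4·(8/3)²/4-7·4²·(8/3)/3-7·(8/3)⁴/(24·4))/20000 = -406/151875 rad
Load 2 — point force P=-19 kN at a=2 m (b=L-a=2):
  θ_2 = -Pa²/(2EI)  [x>a] = -(-19)·2²/(2·20000) = 19/10000 rad
Load 3 — applied couple M₀=-8 kN·m at a=4/3 m (b=L-a=8/3):
  θ_3 = M₀a/EI  [x>a] = (-8)·(4/3)/20000 = -1/1875 rad
Superposition: θ = Σ θ_i = -127/97200 rad ≈ -0.001307 rad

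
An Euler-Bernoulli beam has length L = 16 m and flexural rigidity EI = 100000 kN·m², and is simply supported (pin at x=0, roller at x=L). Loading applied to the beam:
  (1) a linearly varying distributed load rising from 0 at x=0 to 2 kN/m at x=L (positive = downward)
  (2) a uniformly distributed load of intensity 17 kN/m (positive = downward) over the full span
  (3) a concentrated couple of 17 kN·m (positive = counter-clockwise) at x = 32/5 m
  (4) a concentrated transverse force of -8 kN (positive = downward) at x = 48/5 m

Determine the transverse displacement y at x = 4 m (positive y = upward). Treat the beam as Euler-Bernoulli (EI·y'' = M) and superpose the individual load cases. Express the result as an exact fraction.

Load 1 — triangular load w₀=2 kN/m (0→w₀ over full span):
  y_1 = -w₀x(7L⁴-10L²x²+3x⁴)/(360LEI) = -2·4·(7·16⁴-10·16²·4²+3·4⁴)/(360·16·100000) = -109/18750 m
Load 2 — uniform load w=17 kN/m over full span:
  y_2 = -wx(L³-2Lx²+x³)/(24EI) = -17·4·(16³-2·16·4²+4³)/(24·100000) = -323/3125 m
Load 3 — applied couple M₀=17 kN·m at a=32/5 m (b=L-a=48/5):
  y_3 = (M₀x³/(6L)+C₁x)/EI  [x≤a] with C₁=M₀(3b²-L²)/(6L)=272/75 = (17·4³/(6·16)+(272/75)·4)/100000 = 323/1250000 m
Load 4 — point force P=-8 kN at a=48/5 m (b=L-a=32/5):
  y_4 = -Pbx(L²-b²-x²)/(6LEI)  [x≤a] = -(-8)·(32/5)·4·(16²-(32/5)²-4²)/(6·16·100000) = 4976/1171875 m
Superposition: y = Σ y_i = -1962539/18750000 m ≈ -0.104669 m

y(4) = -1962539/18750000 m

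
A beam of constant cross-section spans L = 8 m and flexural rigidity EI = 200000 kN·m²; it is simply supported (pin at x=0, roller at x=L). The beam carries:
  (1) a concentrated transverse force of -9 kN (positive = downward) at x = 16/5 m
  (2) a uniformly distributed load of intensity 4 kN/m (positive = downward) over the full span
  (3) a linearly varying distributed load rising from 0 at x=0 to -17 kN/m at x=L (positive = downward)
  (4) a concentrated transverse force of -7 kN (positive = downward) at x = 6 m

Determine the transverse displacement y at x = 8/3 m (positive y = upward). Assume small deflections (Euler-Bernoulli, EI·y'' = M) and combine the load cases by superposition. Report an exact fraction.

Load 1 — point force P=-9 kN at a=16/5 m (b=L-a=24/5):
  y_1 = -Pbx(L²-b²-x²)/(6LEI)  [x≤a] = -(-9)·(24/5)·(8/3)·(8²-(24/5)²-(8/3)²)/(6·8·200000) = 476/1171875 m
Load 2 — uniform load w=4 kN/m over full span:
  y_2 = -wx(L³-2Lx²+x³)/(24EI) = -4·(8/3)·(8³-2·8·(8/3)²+(8/3)³)/(24·200000) = -704/759375 m
Load 3 — triangular load w₀=-17 kN/m (0→w₀ over full span):
  y_3 = -w₀x(7L⁴-10L²x²+3x⁴)/(360LEI) = -(-17)·(8/3)·(7·8⁴-10·8²·(8/3)²+3·(8/3)⁴)/(360·8·200000) = 4352/2278125 m
Load 4 — point force P=-7 kN at a=6 m (b=L-a=2):
  y_4 = -Pbx(L²-b²-x²)/(6LEI)  [x≤a] = -(-7)·2·(8/3)·(8²-2²-(8/3)²)/(6·8·200000) = 833/4050000 m
Superposition: y = Σ y_i = 7267813/4556250000 m ≈ 0.001595 m

y(8/3) = 7267813/4556250000 m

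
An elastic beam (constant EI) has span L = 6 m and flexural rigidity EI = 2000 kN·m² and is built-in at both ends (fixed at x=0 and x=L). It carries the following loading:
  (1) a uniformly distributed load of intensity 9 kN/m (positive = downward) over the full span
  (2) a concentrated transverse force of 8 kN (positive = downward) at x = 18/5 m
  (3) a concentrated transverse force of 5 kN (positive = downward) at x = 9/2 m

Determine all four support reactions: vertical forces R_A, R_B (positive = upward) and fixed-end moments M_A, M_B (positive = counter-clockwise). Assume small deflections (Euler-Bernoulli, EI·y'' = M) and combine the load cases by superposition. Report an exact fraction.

Load 1 — uniform load w=9 kN/m over full span:
  R_A = wL/2 = 9·6/2 = 27 kN
  M_A = wL²/12 = 9·6²/12 = 27 kN·m
  R_B = wL/2 = 9·6/2 = 27 kN
  M_B = -wL²/12 = -9·6²/12 = -27 kN·m
Load 2 — point force P=8 kN at a=18/5 m (b=L-a=12/5):
  R_A = Pb²(3a+b)/L³ = 8·(12/5)²·(3·(18/5)+(12/5))/6³ = 352/125 kN
  M_A = Pab²/L² = 8·(18/5)·(12/5)²/6² = 576/125 kN·m
  R_B = Pa²(a+3b)/L³ = 8·(18/5)²·((18/5)+3·(12/5))/6³ = 648/125 kN
  M_B = -Pa²b/L² = -8·(18/5)²·(12/5)/6² = -864/125 kN·m
Load 3 — point force P=5 kN at a=9/2 m (b=L-a=3/2):
  R_A = Pb²(3a+b)/L³ = 5·(3/2)²·(3·(9/2)+(3/2))/6³ = 25/32 kN
  M_A = Pab²/L² = 5·(9/2)·(3/2)²/6² = 45/32 kN·m
  R_B = Pa²(a+3b)/L³ = 5·(9/2)²·((9/2)+3·(3/2))/6³ = 135/32 kN
  M_B = -Pa²b/L² = -5·(9/2)²·(3/2)/6² = -135/32 kN·m
Superposition: R_A = 122389/4000 kN, M_A = 132057/4000 kN·m, R_B = 145611/4000 kN, M_B = -152523/4000 kN·m

R_A = 122389/4000 kN, M_A = 132057/4000 kN·m, R_B = 145611/4000 kN, M_B = -152523/4000 kN·m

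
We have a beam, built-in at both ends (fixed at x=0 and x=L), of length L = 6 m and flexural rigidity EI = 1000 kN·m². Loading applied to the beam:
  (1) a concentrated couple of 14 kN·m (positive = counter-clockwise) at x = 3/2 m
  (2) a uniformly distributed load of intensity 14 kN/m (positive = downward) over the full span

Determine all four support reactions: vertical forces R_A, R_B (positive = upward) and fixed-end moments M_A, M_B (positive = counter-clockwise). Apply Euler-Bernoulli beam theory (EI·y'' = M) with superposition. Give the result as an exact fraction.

Load 1 — applied couple M₀=14 kN·m at a=3/2 m (b=L-a=9/2):
  R_A = 6M₀ab/L³ = 6·14·(3/2)·(9/2)/6³ = 21/8 kN
  M_A = M₀b(2a-b)/L² = 14·(9/2)·(2·(3/2)-(9/2))/6² = -21/8 kN·m
  R_B = -6M₀ab/L³ = -6·14·(3/2)·(9/2)/6³ = -21/8 kN
  M_B = M₀a(2b-a)/L² = 14·(3/2)·(2·(9/2)-(3/2))/6² = 35/8 kN·m
Load 2 — uniform load w=14 kN/m over full span:
  R_A = wL/2 = 14·6/2 = 42 kN
  M_A = wL²/12 = 14·6²/12 = 42 kN·m
  R_B = wL/2 = 14·6/2 = 42 kN
  M_B = -wL²/12 = -14·6²/12 = -42 kN·m
Superposition: R_A = 357/8 kN, M_A = 315/8 kN·m, R_B = 315/8 kN, M_B = -301/8 kN·m

R_A = 357/8 kN, M_A = 315/8 kN·m, R_B = 315/8 kN, M_B = -301/8 kN·m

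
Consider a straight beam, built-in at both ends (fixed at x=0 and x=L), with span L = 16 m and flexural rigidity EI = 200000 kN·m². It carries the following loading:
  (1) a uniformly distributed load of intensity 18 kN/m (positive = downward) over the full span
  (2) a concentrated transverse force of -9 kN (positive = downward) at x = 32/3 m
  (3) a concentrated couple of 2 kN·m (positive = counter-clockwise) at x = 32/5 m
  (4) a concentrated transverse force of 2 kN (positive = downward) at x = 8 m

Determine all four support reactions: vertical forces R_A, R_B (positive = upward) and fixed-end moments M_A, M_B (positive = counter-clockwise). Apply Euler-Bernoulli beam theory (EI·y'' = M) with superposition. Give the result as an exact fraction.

Load 1 — uniform load w=18 kN/m over full span:
  R_A = wL/2 = 18·16/2 = 144 kN
  M_A = wL²/12 = 18·16²/12 = 384 kN·m
  R_B = wL/2 = 18·16/2 = 144 kN
  M_B = -wL²/12 = -18·16²/12 = -384 kN·m
Load 2 — point force P=-9 kN at a=32/3 m (b=L-a=16/3):
  R_A = Pb²(3a+b)/L³ = (-9)·(16/3)²·(3·(32/3)+(16/3))/16³ = -7/3 kN
  M_A = Pab²/L² = (-9)·(32/3)·(16/3)²/16² = -32/3 kN·m
  R_B = Pa²(a+3b)/L³ = (-9)·(32/3)²·((32/3)+3·(16/3))/16³ = -20/3 kN
  M_B = -Pa²b/L² = -(-9)·(32/3)²·(16/3)/16² = 64/3 kN·m
Load 3 — applied couple M₀=2 kN·m at a=32/5 m (b=L-a=48/5):
  R_A = 6M₀ab/L³ = 6·2·(32/5)·(48/5)/16³ = 9/50 kN
  M_A = M₀b(2a-b)/L² = 2·(48/5)·(2·(32/5)-(48/5))/16² = 6/25 kN·m
  R_B = -6M₀ab/L³ = -6·2·(32/5)·(48/5)/16³ = -9/50 kN
  M_B = M₀a(2b-a)/L² = 2·(32/5)·(2·(48/5)-(32/5))/16² = 16/25 kN·m
Load 4 — point force P=2 kN at a=8 m (b=L-a=8):
  R_A = Pb²(3a+b)/L³ = 2·8²·(3·8+8)/16³ = 1 kN
  M_A = Pab²/L² = 2·8·8²/16² = 4 kN·m
  R_B = Pa²(a+3b)/L³ = 2·8²·(8+3·8)/16³ = 1 kN
  M_B = -Pa²b/L² = -2·8²·8/16² = -4 kN·m
Superposition: R_A = 21427/150 kN, M_A = 28318/75 kN·m, R_B = 20723/150 kN, M_B = -27452/75 kN·m

R_A = 21427/150 kN, M_A = 28318/75 kN·m, R_B = 20723/150 kN, M_B = -27452/75 kN·m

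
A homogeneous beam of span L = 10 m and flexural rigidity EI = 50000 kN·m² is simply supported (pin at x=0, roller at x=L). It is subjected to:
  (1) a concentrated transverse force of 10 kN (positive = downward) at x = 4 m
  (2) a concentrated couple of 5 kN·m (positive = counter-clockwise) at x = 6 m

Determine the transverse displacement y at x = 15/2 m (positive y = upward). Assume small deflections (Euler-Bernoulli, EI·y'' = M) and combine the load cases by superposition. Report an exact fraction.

y(15/2) = -509/192000 m

Load 1 — point force P=10 kN at a=4 m (b=L-a=6):
  y_1 = -Pa(L-x)(2Lx-a²-x²)/(6LEI)  [x>a] = -10·4·(10-(15/2))·(2·10·(15/2)-4²-(15/2)²)/(6·10·50000) = -311/120000 m
Load 2 — applied couple M₀=5 kN·m at a=6 m (b=L-a=4):
  y_2 = (M₀x³/(6L)-M₀(x-a)²/2+C₁x)/EI  [x>a] with C₁=M₀(3b²-L²)/(6L)=-13/3 = (5·(15/2)³/(6·10)-5·((15/2)-6)²/2+(-13/3)·(15/2))/50000 = -19/320000 m
Superposition: y = Σ y_i = -509/192000 m ≈ -0.002651 m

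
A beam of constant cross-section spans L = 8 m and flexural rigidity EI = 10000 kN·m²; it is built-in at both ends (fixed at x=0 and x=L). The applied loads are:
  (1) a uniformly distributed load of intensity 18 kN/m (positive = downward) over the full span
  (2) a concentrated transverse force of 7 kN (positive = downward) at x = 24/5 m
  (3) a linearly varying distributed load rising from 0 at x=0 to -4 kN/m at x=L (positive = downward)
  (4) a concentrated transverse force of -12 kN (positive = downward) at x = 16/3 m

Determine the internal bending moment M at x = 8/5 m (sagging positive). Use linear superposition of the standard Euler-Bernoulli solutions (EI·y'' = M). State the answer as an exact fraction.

M(8/5) = -1216/625 kN·m

Load 1 — uniform load w=18 kN/m over full span:
  M_1 = wLx/2 - wL²/12 - wx²/2 = 18·8·(8/5)/2 - 18·8²/12 - 18·(8/5)²/2 = -96/25 kN·m
Load 2 — point force P=7 kN at a=24/5 m (b=L-a=16/5):
  M_2 = Pb²(3a+b)x/L³ - Pab²/L²  [x≤a] = 7·(16/5)²·(3·(24/5)+(16/5))·(8/5)/8³ - 7·(24/5)·(16/5)²/8² = -896/625 kN·m
Load 3 — triangular load w₀=-4 kN/m (0→w₀ over full span):
  M_3 = 3w₀Lx/20 - w₀L²/30 - w₀x³/(6L) = 3·(-4)·8·(8/5)/20 - (-4)·8²/30 - (-4)·(8/5)³/(6·8) = 448/375 kN·m
Load 4 — point force P=-12 kN at a=16/3 m (b=L-a=8/3):
  M_4 = Pb²(3a+b)x/L³ - Pab²/L²  [x≤a] = (-12)·(8/3)²·(3·(16/3)+(8/3))·(8/5)/8³ - (-12)·(16/3)·(8/3)²/8² = 32/15 kN·m
Superposition: M = Σ M_i = -1216/625 kN·m ≈ -1.945600 kN·m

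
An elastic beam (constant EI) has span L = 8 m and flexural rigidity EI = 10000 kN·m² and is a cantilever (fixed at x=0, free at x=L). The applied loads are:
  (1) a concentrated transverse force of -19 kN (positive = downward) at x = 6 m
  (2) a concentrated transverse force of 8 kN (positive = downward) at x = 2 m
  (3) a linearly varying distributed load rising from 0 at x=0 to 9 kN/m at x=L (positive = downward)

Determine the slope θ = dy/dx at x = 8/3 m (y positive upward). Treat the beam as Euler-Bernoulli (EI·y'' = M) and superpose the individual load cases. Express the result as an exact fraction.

Load 1 — point force P=-19 kN at a=6 m (b=L-a=2):
  θ_1 = -Px(2a-x)/(2EI)  [x≤a] = -(-19)·(8/3)·(2·6-(8/3))/(2·10000) = 133/5625 rad
Load 2 — point force P=8 kN at a=2 m (b=L-a=6):
  θ_2 = -Pa²/(2EI)  [x>a] = -8·2²/(2·10000) = -1/625 rad
Load 3 — triangular load w₀=9 kN/m (0→w₀ over full span):
  θ_3 = (w₀Lx²/4-w₀L²x/3-w₀x⁴/(24L))/EI = (9·8·(8/3)²/4-9·8²·(8/3)/3-9·(8/3)⁴/(24·8))/10000 = -652/16875 rad
Superposition: θ = Σ θ_i = -56/3375 rad ≈ -0.016593 rad

θ(8/3) = -56/3375 rad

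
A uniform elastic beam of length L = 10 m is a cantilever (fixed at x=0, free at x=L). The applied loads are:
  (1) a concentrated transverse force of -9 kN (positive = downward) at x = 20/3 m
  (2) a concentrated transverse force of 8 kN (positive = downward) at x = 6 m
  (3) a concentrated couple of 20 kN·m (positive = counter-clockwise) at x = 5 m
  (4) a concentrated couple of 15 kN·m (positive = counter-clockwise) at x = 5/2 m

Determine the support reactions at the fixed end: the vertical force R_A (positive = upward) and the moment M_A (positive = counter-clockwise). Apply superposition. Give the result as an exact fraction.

R_A = -1 kN, M_A = -47 kN·m

Load 1 — point force P=-9 kN at a=20/3 m (b=L-a=10/3):
  R_A = P = (-9) = -9 kN
  M_A = Pa = (-9)·(20/3) = -60 kN·m
Load 2 — point force P=8 kN at a=6 m (b=L-a=4):
  R_A = P = 8 kN
  M_A = Pa = 8·6 = 48 kN·m
Load 3 — applied couple M₀=20 kN·m at a=5 m (b=L-a=5):
  R_A = 0 kN
  M_A = -M₀ = -20 kN·m
Load 4 — applied couple M₀=15 kN·m at a=5/2 m (b=L-a=15/2):
  R_A = 0 kN
  M_A = -M₀ = -15 kN·m
Superposition: R_A = -1 kN, M_A = -47 kN·m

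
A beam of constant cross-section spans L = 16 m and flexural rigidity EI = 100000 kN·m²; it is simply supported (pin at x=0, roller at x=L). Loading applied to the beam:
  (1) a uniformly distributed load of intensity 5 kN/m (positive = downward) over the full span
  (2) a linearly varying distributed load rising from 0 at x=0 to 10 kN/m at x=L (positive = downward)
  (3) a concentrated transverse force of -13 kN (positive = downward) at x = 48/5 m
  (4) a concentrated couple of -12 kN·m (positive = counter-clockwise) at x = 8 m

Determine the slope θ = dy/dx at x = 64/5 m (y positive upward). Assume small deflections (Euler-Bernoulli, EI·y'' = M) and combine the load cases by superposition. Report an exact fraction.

Load 1 — uniform load w=5 kN/m over full span:
  θ_1 = -w(L³-6Lx²+4x³)/(24EI) = -5·(16³-6·16·(64/5)²+4·(64/5)³)/(24·100000) = 528/78125 rad
Load 2 — triangular load w₀=10 kN/m (0→w₀ over full span):
  θ_2 = -w₀(7L⁴-30L²x²+15x⁴)/(360LEI) = -10·(7·16⁴-30·16²·(64/5)²+15·(64/5)⁴)/(360·16·100000) = 24224/3515625 rad
Load 3 — point force P=-13 kN at a=48/5 m (b=L-a=32/5):
  θ_3 = -Pa(2L²-6Lx+3x²+a²)/(6LEI)  [x>a] = -(-13)·(48/5)·(2·16²-6·16·(64/5)+3·(64/5)²+(48/5)²)/(6·16·100000) = -676/390625 rad
Load 4 — applied couple M₀=-12 kN·m at a=8 m (b=L-a=8):
  θ_4 = (M₀x²/(2L)-M₀(x-a)+C₁)/EI  [x>a] with C₁=M₀(3b²-L²)/(6L)=8 = ((-12)·(64/5)²/(2·16)-(-12)·((64/5)-8)+8)/100000 = 13/312500 rad
Superposition: θ = Σ θ_i = 33637/2812500 rad ≈ 0.011960 rad

θ(64/5) = 33637/2812500 rad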